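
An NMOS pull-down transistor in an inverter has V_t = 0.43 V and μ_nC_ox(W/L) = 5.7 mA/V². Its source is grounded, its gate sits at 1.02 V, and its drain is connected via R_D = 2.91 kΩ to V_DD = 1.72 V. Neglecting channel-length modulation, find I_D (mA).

I_D = 0.527 mA

V_GS = V_G = 1.02 V, so V_ov = 1.02 − 0.43 = 0.59 V.
Assume saturation: I_D = ½ k_n V_ov² = 0.5 × 5.7 × 0.59² = 0.992 mA, giving V_DS = V_DD − I_D R_D = 1.72 − 0.992 × 2.91 = -1.17 V.
But -1.17 V < V_ov = 0.59 V, so the device is actually in triode.
In triode I_D = k_n[V_ov V_DS − ½ V_DS²] and I_D = (V_DD − V_DS)/R_D. Equating: 8.29 V_DS² − 10.79 V_DS + 1.72 = 0, giving V_DS = 0.186 V (the root below V_ov).
I_D = (1.72 − 0.186) / 2.91 = 0.527 mA.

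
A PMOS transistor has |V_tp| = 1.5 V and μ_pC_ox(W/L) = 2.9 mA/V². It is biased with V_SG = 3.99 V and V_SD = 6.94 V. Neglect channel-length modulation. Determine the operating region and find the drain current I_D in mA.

Saturation; I_D = 8.99 mA

V_ov = V_SG − |V_tp| = 3.99 − 1.5 = 2.49 V.
Since V_SD = 6.94 V ≥ V_ov = 2.49 V, the device is in saturation.
I_D = ½ k_p V_ov² = 0.5 × 2.9 × 2.49² = 8.99 mA.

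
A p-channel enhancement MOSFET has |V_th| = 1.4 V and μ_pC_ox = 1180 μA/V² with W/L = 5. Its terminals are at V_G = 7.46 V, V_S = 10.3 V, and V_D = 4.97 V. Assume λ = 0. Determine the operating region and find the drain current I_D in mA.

V_SG = V_S − V_G = 10.3 − 7.46 = 2.84 V; V_SD = V_S − V_D = 10.3 − 4.97 = 5.33 V.
k_p = μ_pC_ox · (W/L) = 5.9 mA/V².
V_ov = V_SG − |V_th| = 2.84 − 1.4 = 1.44 V.
Since V_SD = 5.33 V ≥ V_ov = 1.44 V, the device is in saturation.
I_D = ½ k_p V_ov² = 0.5 × 5.9 × 1.44² = 6.12 mA.

Saturation; I_D = 6.12 mA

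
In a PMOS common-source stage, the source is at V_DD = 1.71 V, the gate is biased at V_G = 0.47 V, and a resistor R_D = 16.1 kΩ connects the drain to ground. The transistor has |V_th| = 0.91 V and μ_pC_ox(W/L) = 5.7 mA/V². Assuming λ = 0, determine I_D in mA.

I_D = 0.102 mA

V_SG = V_DD − V_G = 1.71 − 0.47 = 1.24 V, so V_ov = 1.24 − 0.91 = 0.33 V.
Assume saturation: I_D = ½ k_p V_ov² = 0.5 × 5.7 × 0.33² = 0.31 mA, giving V_SD = V_DD − I_D R_D = 1.71 − 0.31 × 16.1 = -3.29 V.
But -3.29 V < V_ov = 0.33 V, so the device is actually in triode.
In triode I_D = k_p[V_ov V_SD − ½ V_SD²] and I_D = (V_DD − V_SD)/R_D. Equating: 45.9 V_SD² − 31.28 V_SD + 1.71 = 0, giving V_SD = 0.0599 V (the root below V_ov).
I_D = (1.71 − 0.0599) / 16.1 = 0.102 mA.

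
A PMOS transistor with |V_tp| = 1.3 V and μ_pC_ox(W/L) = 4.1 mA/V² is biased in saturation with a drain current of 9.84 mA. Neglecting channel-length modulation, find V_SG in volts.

V_SG = 3.49 V

In saturation I_D = ½ k_p (V_SG − |V_tp|)², so V_SG − |V_tp| = √(2 I_D / k_p) = √(2 × 9.84 / 4.1) = 2.19 V.
V_SG = 1.3 + 2.19 = 3.49 V.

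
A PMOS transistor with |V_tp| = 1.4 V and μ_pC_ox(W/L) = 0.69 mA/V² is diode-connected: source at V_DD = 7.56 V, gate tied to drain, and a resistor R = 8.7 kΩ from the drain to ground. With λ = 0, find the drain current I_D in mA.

With gate tied to drain, V_SG = V_SD ≥ V_SG − |V_tp|, so the device is in saturation.
KCL at the drain: ½ k_p (V_SG − |V_tp|)² = (V_DD − V_SG)/R.
Let x = V_SG − 1.4. Then 3 x² + x − 6.16 = 0, giving x = 1.28 V (positive root), so V_SG = 2.68 V.
I_D = (V_DD − V_SG)/R = (7.56 − 2.68) / 8.7 = 0.561 mA.

I_D = 0.561 mA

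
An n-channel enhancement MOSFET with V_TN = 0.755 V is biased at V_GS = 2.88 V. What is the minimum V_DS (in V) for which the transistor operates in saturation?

V_DS,sat = 2.12 V

The boundary between triode and saturation is V_DS = V_GS − V_TN = V_ov.
V_ov = 2.88 − 0.755 = 2.12 V.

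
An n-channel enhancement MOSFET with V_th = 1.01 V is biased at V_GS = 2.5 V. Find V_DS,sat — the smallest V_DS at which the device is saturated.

The boundary between triode and saturation is V_DS = V_GS − V_th = V_ov.
V_ov = 2.5 − 1.01 = 1.49 V.

V_DS,sat = 1.49 V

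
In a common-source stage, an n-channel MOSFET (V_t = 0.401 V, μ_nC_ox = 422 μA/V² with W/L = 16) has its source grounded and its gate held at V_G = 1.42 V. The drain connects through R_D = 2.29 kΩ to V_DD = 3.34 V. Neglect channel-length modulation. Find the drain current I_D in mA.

I_D = 1.36 mA

V_GS = V_G = 1.42 V, so V_ov = 1.42 − 0.401 = 1.02 V.
k_n = μ_nC_ox · (W/L) = 6.752 mA/V².
Assume saturation: I_D = ½ k_n V_ov² = 0.5 × 6.752 × 1.02² = 3.51 mA, giving V_DS = V_DD − I_D R_D = 3.34 − 3.51 × 2.29 = -4.69 V.
But -4.69 V < V_ov = 1.02 V, so the device is actually in triode.
In triode I_D = k_n[V_ov V_DS − ½ V_DS²] and I_D = (V_DD − V_DS)/R_D. Equating: 7.73 V_DS² − 16.76 V_DS + 3.34 = 0, giving V_DS = 0.222 V (the root below V_ov).
I_D = (3.34 − 0.222) / 2.29 = 1.36 mA.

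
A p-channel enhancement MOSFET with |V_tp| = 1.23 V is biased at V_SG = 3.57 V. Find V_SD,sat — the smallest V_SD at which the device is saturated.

V_SD,sat = 2.34 V

The boundary between triode and saturation is V_SD = V_SG − |V_tp| = V_ov.
V_ov = 3.57 − 1.23 = 2.34 V.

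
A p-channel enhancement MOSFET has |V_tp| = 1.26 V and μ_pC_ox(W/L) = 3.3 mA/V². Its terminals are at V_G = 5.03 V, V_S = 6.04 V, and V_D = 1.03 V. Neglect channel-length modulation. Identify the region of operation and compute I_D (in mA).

Cutoff; I_D = 0 mA

V_SG = V_S − V_G = 6.04 − 5.03 = 1.01 V; V_SD = V_S − V_D = 6.04 − 1.03 = 5.01 V.
V_SG = 1.01 V < |V_tp| = 1.26 V, so the transistor is in cutoff.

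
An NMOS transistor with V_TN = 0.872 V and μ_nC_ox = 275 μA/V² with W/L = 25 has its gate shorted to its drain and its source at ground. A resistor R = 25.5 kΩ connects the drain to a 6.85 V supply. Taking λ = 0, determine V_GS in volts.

With gate tied to drain, V_GS = V_DS ≥ V_GS − V_TN, so the device is in saturation.
k_n = μ_nC_ox · (W/L) = 6.875 mA/V².
KCL at the drain: ½ k_n (V_GS − V_TN)² = (V_DD − V_GS)/R.
Let x = V_GS − 0.872. Then 87.7 x² + x − 5.978 = 0, giving x = 0.256 V (positive root), so V_GS = 1.13 V.
I_D = (V_DD − V_GS)/R = (6.85 − 1.13) / 25.5 = 0.224 mA.

V_GS = 1.13 V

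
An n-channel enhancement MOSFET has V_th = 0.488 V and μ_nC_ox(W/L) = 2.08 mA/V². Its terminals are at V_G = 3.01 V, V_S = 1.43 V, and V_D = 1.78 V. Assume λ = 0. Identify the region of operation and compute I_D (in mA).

V_GS = V_G − V_S = 3.01 − 1.43 = 1.58 V; V_DS = V_D − V_S = 1.78 − 1.43 = 0.35 V.
V_ov = V_GS − V_th = 1.58 − 0.488 = 1.09 V.
Since V_DS = 0.35 V < V_ov = 1.09 V, the device is in the triode region.
I_D = k_n [V_ov · V_DS − ½ V_DS²] = 2.08 × [1.09 × 0.35 − 0.5 × 0.35²] = 0.668 mA.

Triode; I_D = 0.668 mA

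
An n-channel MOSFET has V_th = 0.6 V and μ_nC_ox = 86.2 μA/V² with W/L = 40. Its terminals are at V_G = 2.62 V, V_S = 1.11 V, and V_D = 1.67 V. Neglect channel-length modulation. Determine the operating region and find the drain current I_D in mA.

Triode; I_D = 1.22 mA

V_GS = V_G − V_S = 2.62 − 1.11 = 1.51 V; V_DS = V_D − V_S = 1.67 − 1.11 = 0.56 V.
k_n = μ_nC_ox · (W/L) = 3.448 mA/V².
V_ov = V_GS − V_th = 1.51 − 0.6 = 0.91 V.
Since V_DS = 0.56 V < V_ov = 0.91 V, the device is in the triode region.
I_D = k_n [V_ov · V_DS − ½ V_DS²] = 3.448 × [0.91 × 0.56 − 0.5 × 0.56²] = 1.22 mA.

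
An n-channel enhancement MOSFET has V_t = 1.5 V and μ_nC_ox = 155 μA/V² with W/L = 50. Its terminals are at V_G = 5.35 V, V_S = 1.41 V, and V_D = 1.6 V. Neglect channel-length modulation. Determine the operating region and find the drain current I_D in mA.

V_GS = V_G − V_S = 5.35 − 1.41 = 3.94 V; V_DS = V_D − V_S = 1.6 − 1.41 = 0.19 V.
k_n = μ_nC_ox · (W/L) = 7.75 mA/V².
V_ov = V_GS − V_t = 3.94 − 1.5 = 2.44 V.
Since V_DS = 0.19 V < V_ov = 2.44 V, the device is in the triode region.
I_D = k_n [V_ov · V_DS − ½ V_DS²] = 7.75 × [2.44 × 0.19 − 0.5 × 0.19²] = 3.45 mA.

Triode; I_D = 3.45 mA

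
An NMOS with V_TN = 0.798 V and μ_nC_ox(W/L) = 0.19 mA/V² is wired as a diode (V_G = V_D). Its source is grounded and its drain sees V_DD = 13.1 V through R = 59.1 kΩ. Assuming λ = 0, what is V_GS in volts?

With gate tied to drain, V_GS = V_DS ≥ V_GS − V_TN, so the device is in saturation.
KCL at the drain: ½ k_n (V_GS − V_TN)² = (V_DD − V_GS)/R.
Let x = V_GS − 0.798. Then 5.61 x² + x − 12.3 = 0, giving x = 1.39 V (positive root), so V_GS = 2.19 V.
I_D = (V_DD − V_GS)/R = (13.1 − 2.19) / 59.1 = 0.185 mA.

V_GS = 2.19 V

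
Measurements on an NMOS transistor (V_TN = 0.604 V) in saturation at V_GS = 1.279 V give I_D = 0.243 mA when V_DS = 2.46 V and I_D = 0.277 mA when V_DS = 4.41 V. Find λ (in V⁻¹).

With V_GS fixed, I_D ∝ (1 + λ V_DS) in saturation, so I_D2/I_D1 = (1 + λ V_DS2)/(1 + λ V_DS1).
0.277/0.243 = 1.14 = (1 + 4.41 λ)/(1 + 2.46 λ).
Solving: λ (I_D1 V_DS2 − I_D2 V_DS1) = I_D2 − I_D1, so λ = (0.277 − 0.243) / (0.243 × 4.41 − 0.277 × 2.46) = 0.034 / 0.39 = 0.0871 V⁻¹.

λ = 0.0871 V⁻¹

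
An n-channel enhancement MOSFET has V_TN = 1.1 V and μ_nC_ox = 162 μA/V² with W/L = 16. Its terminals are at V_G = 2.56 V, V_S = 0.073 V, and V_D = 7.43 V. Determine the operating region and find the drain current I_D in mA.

V_GS = V_G − V_S = 2.56 − 0.073 = 2.49 V; V_DS = V_D − V_S = 7.43 − 0.073 = 7.36 V.
k_n = μ_nC_ox · (W/L) = 2.592 mA/V².
V_ov = V_GS − V_TN = 2.49 − 1.1 = 1.39 V.
Since V_DS = 7.36 V ≥ V_ov = 1.39 V, the device is in saturation.
I_D = ½ k_n V_ov² = 0.5 × 2.592 × 1.39² = 2.49 mA.

Saturation; I_D = 2.49 mA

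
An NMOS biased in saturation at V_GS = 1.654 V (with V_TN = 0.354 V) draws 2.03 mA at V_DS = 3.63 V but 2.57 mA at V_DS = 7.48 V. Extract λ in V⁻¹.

λ = 0.0922 V⁻¹

With V_GS fixed, I_D ∝ (1 + λ V_DS) in saturation, so I_D2/I_D1 = (1 + λ V_DS2)/(1 + λ V_DS1).
2.57/2.03 = 1.266 = (1 + 7.48 λ)/(1 + 3.63 λ).
Solving: λ (I_D1 V_DS2 − I_D2 V_DS1) = I_D2 − I_D1, so λ = (2.57 − 2.03) / (2.03 × 7.48 − 2.57 × 3.63) = 0.54 / 5.86 = 0.0922 V⁻¹.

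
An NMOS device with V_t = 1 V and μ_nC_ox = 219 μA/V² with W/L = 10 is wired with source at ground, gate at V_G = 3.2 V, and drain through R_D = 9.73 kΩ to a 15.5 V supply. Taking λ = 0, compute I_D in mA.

V_GS = V_G = 3.2 V, so V_ov = 3.2 − 1 = 2.2 V.
k_n = μ_nC_ox · (W/L) = 2.19 mA/V².
Assume saturation: I_D = ½ k_n V_ov² = 0.5 × 2.19 × 2.2² = 5.3 mA, giving V_DS = V_DD − I_D R_D = 15.5 − 5.3 × 9.73 = -36.1 V.
But -36.1 V < V_ov = 2.2 V, so the device is actually in triode.
In triode I_D = k_n[V_ov V_DS − ½ V_DS²] and I_D = (V_DD − V_DS)/R_D. Equating: 10.7 V_DS² − 47.88 V_DS + 15.5 = 0, giving V_DS = 0.351 V (the root below V_ov).
I_D = (15.5 − 0.351) / 9.73 = 1.56 mA.

I_D = 1.56 mA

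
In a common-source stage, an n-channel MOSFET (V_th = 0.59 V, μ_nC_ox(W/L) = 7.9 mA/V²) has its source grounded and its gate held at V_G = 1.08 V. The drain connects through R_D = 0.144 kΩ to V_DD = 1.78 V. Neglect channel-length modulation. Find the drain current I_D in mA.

I_D = 0.948 mA

V_GS = V_G = 1.08 V, so V_ov = 1.08 − 0.59 = 0.49 V.
Assume saturation: I_D = ½ k_n V_ov² = 0.5 × 7.9 × 0.49² = 0.948 mA, giving V_DS = V_DD − I_D R_D = 1.78 − 0.948 × 0.144 = 1.64 V.
V_DS = 1.64 V ≥ V_ov = 0.49 V, confirming saturation.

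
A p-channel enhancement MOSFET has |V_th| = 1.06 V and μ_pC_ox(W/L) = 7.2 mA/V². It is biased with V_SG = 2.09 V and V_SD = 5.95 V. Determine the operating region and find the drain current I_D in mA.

V_ov = V_SG − |V_th| = 2.09 − 1.06 = 1.03 V.
Since V_SD = 5.95 V ≥ V_ov = 1.03 V, the device is in saturation.
I_D = ½ k_p V_ov² = 0.5 × 7.2 × 1.03² = 3.82 mA.

Saturation; I_D = 3.82 mA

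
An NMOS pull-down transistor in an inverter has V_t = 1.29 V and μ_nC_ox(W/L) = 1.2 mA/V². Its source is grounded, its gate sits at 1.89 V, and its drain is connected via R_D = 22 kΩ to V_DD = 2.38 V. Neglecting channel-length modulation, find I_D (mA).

V_GS = V_G = 1.89 V, so V_ov = 1.89 − 1.29 = 0.6 V.
Assume saturation: I_D = ½ k_n V_ov² = 0.5 × 1.2 × 0.6² = 0.216 mA, giving V_DS = V_DD − I_D R_D = 2.38 − 0.216 × 22 = -2.37 V.
But -2.37 V < V_ov = 0.6 V, so the device is actually in triode.
In triode I_D = k_n[V_ov V_DS − ½ V_DS²] and I_D = (V_DD − V_DS)/R_D. Equating: 13.2 V_DS² − 16.84 V_DS + 2.38 = 0, giving V_DS = 0.162 V (the root below V_ov).
I_D = (2.38 − 0.162) / 22 = 0.101 mA.

I_D = 0.101 mA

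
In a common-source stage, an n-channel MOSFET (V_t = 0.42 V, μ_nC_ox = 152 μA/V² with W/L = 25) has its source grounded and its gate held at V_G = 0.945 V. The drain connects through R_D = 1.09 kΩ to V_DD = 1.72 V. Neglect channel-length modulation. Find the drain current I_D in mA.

I_D = 0.524 mA

V_GS = V_G = 0.945 V, so V_ov = 0.945 − 0.42 = 0.525 V.
k_n = μ_nC_ox · (W/L) = 3.8 mA/V².
Assume saturation: I_D = ½ k_n V_ov² = 0.5 × 3.8 × 0.525² = 0.524 mA, giving V_DS = V_DD − I_D R_D = 1.72 − 0.524 × 1.09 = 1.15 V.
V_DS = 1.15 V ≥ V_ov = 0.525 V, confirming saturation.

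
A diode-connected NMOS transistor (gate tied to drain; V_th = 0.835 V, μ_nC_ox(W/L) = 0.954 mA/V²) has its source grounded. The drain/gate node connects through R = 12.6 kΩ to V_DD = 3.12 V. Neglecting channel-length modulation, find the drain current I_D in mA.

I_D = 0.139 mA

With gate tied to drain, V_GS = V_DS ≥ V_GS − V_th, so the device is in saturation.
KCL at the drain: ½ k_n (V_GS − V_th)² = (V_DD − V_GS)/R.
Let x = V_GS − 0.835. Then 6.01 x² + x − 2.285 = 0, giving x = 0.539 V (positive root), so V_GS = 1.37 V.
I_D = (V_DD − V_GS)/R = (3.12 − 1.37) / 12.6 = 0.139 mA.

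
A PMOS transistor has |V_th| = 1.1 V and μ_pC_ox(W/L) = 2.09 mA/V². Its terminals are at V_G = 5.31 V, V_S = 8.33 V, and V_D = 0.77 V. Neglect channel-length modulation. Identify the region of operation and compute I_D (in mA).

V_SG = V_S − V_G = 8.33 − 5.31 = 3.02 V; V_SD = V_S − V_D = 8.33 − 0.77 = 7.56 V.
V_ov = V_SG − |V_th| = 3.02 − 1.1 = 1.92 V.
Since V_SD = 7.56 V ≥ V_ov = 1.92 V, the device is in saturation.
I_D = ½ k_p V_ov² = 0.5 × 2.09 × 1.92² = 3.85 mA.

Saturation; I_D = 3.85 mA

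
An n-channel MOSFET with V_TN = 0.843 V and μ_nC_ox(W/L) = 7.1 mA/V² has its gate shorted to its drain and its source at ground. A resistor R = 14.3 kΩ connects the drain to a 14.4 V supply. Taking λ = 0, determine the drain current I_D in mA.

I_D = 0.913 mA

With gate tied to drain, V_GS = V_DS ≥ V_GS − V_TN, so the device is in saturation.
KCL at the drain: ½ k_n (V_GS − V_TN)² = (V_DD − V_GS)/R.
Let x = V_GS − 0.843. Then 50.8 x² + x − 13.56 = 0, giving x = 0.507 V (positive root), so V_GS = 1.35 V.
I_D = (V_DD − V_GS)/R = (14.4 − 1.35) / 14.3 = 0.913 mA.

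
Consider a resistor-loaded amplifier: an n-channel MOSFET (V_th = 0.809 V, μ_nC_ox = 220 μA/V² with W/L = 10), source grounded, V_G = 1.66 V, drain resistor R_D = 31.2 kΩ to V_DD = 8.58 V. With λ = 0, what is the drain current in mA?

V_GS = V_G = 1.66 V, so V_ov = 1.66 − 0.809 = 0.851 V.
k_n = μ_nC_ox · (W/L) = 2.2 mA/V².
Assume saturation: I_D = ½ k_n V_ov² = 0.5 × 2.2 × 0.851² = 0.797 mA, giving V_DS = V_DD − I_D R_D = 8.58 − 0.797 × 31.2 = -16.3 V.
But -16.3 V < V_ov = 0.851 V, so the device is actually in triode.
In triode I_D = k_n[V_ov V_DS − ½ V_DS²] and I_D = (V_DD − V_DS)/R_D. Equating: 34.3 V_DS² − 59.41 V_DS + 8.58 = 0, giving V_DS = 0.159 V (the root below V_ov).
I_D = (8.58 − 0.159) / 31.2 = 0.27 mA.

I_D = 0.270 mA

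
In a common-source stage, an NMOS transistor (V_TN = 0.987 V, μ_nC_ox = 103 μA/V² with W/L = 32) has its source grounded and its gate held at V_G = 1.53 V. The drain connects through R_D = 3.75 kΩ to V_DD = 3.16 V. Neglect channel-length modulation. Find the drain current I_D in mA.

V_GS = V_G = 1.53 V, so V_ov = 1.53 − 0.987 = 0.543 V.
k_n = μ_nC_ox · (W/L) = 3.296 mA/V².
Assume saturation: I_D = ½ k_n V_ov² = 0.5 × 3.296 × 0.543² = 0.486 mA, giving V_DS = V_DD − I_D R_D = 3.16 − 0.486 × 3.75 = 1.34 V.
V_DS = 1.34 V ≥ V_ov = 0.543 V, confirming saturation.

I_D = 0.486 mA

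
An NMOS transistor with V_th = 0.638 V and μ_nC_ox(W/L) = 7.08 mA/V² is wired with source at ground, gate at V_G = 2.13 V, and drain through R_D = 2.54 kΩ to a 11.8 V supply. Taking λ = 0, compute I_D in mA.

I_D = 4.45 mA

V_GS = V_G = 2.13 V, so V_ov = 2.13 − 0.638 = 1.49 V.
Assume saturation: I_D = ½ k_n V_ov² = 0.5 × 7.08 × 1.49² = 7.88 mA, giving V_DS = V_DD − I_D R_D = 11.8 − 7.88 × 2.54 = -8.22 V.
But -8.22 V < V_ov = 1.49 V, so the device is actually in triode.
In triode I_D = k_n[V_ov V_DS − ½ V_DS²] and I_D = (V_DD − V_DS)/R_D. Equating: 8.99 V_DS² − 27.83 V_DS + 11.8 = 0, giving V_DS = 0.507 V (the root below V_ov).
I_D = (11.8 − 0.507) / 2.54 = 4.45 mA.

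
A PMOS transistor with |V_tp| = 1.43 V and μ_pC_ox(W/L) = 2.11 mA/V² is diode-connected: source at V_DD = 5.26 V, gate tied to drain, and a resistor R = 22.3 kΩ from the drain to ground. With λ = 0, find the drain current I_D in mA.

I_D = 0.155 mA

With gate tied to drain, V_SG = V_SD ≥ V_SG − |V_tp|, so the device is in saturation.
KCL at the drain: ½ k_p (V_SG − |V_tp|)² = (V_DD − V_SG)/R.
Let x = V_SG − 1.43. Then 23.5 x² + x − 3.83 = 0, giving x = 0.383 V (positive root), so V_SG = 1.81 V.
I_D = (V_DD − V_SG)/R = (5.26 − 1.81) / 22.3 = 0.155 mA.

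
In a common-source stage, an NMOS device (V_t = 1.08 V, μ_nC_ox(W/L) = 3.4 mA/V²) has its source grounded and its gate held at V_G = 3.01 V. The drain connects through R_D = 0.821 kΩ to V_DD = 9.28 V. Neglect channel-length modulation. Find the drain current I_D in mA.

I_D = 6.33 mA

V_GS = V_G = 3.01 V, so V_ov = 3.01 − 1.08 = 1.93 V.
Assume saturation: I_D = ½ k_n V_ov² = 0.5 × 3.4 × 1.93² = 6.33 mA, giving V_DS = V_DD − I_D R_D = 9.28 − 6.33 × 0.821 = 4.08 V.
V_DS = 4.08 V ≥ V_ov = 1.93 V, confirming saturation.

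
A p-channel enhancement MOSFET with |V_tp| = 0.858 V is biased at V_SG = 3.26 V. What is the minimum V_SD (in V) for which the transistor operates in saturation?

V_SD,sat = 2.40 V

The boundary between triode and saturation is V_SD = V_SG − |V_tp| = V_ov.
V_ov = 3.26 − 0.858 = 2.4 V.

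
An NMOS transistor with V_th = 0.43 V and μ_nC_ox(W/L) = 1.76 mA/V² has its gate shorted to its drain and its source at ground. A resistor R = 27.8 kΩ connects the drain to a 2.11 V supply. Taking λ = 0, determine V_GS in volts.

V_GS = 0.672 V

With gate tied to drain, V_GS = V_DS ≥ V_GS − V_th, so the device is in saturation.
KCL at the drain: ½ k_n (V_GS − V_th)² = (V_DD − V_GS)/R.
Let x = V_GS − 0.43. Then 24.5 x² + x − 1.68 = 0, giving x = 0.242 V (positive root), so V_GS = 0.672 V.
I_D = (V_DD − V_GS)/R = (2.11 − 0.672) / 27.8 = 0.0517 mA.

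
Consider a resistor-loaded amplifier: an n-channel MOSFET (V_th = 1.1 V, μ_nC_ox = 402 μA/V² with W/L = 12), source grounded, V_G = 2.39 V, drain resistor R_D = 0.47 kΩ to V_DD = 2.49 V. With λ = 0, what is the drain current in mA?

V_GS = V_G = 2.39 V, so V_ov = 2.39 − 1.1 = 1.29 V.
k_n = μ_nC_ox · (W/L) = 4.824 mA/V².
Assume saturation: I_D = ½ k_n V_ov² = 0.5 × 4.824 × 1.29² = 4.01 mA, giving V_DS = V_DD − I_D R_D = 2.49 − 4.01 × 0.47 = 0.604 V.
But 0.604 V < V_ov = 1.29 V, so the device is actually in triode.
In triode I_D = k_n[V_ov V_DS − ½ V_DS²] and I_D = (V_DD − V_DS)/R_D. Equating: 1.13 V_DS² − 3.925 V_DS + 2.49 = 0, giving V_DS = 0.837 V (the root below V_ov).
I_D = (2.49 − 0.837) / 0.47 = 3.52 mA.

I_D = 3.52 mA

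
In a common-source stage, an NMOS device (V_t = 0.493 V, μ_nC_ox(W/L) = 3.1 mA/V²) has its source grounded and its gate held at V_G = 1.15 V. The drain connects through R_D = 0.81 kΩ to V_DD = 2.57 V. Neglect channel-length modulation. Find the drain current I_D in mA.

I_D = 0.669 mA

V_GS = V_G = 1.15 V, so V_ov = 1.15 − 0.493 = 0.657 V.
Assume saturation: I_D = ½ k_n V_ov² = 0.5 × 3.1 × 0.657² = 0.669 mA, giving V_DS = V_DD − I_D R_D = 2.57 − 0.669 × 0.81 = 2.03 V.
V_DS = 2.03 V ≥ V_ov = 0.657 V, confirming saturation.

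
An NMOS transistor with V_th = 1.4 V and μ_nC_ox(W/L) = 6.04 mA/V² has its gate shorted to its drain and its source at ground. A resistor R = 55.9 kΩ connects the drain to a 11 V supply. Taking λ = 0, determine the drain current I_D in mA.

With gate tied to drain, V_GS = V_DS ≥ V_GS − V_th, so the device is in saturation.
KCL at the drain: ½ k_n (V_GS − V_th)² = (V_DD − V_GS)/R.
Let x = V_GS − 1.4. Then 169 x² + x − 9.6 = 0, giving x = 0.236 V (positive root), so V_GS = 1.64 V.
I_D = (V_DD − V_GS)/R = (11 − 1.64) / 55.9 = 0.168 mA.

I_D = 0.168 mA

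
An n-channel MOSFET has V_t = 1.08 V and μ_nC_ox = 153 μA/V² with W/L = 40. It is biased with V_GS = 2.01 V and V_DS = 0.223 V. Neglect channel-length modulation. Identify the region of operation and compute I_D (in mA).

Triode; I_D = 1.12 mA

k_n = μ_nC_ox · (W/L) = 6.12 mA/V².
V_ov = V_GS − V_t = 2.01 − 1.08 = 0.93 V.
Since V_DS = 0.223 V < V_ov = 0.93 V, the device is in the triode region.
I_D = k_n [V_ov · V_DS − ½ V_DS²] = 6.12 × [0.93 × 0.223 − 0.5 × 0.223²] = 1.12 mA.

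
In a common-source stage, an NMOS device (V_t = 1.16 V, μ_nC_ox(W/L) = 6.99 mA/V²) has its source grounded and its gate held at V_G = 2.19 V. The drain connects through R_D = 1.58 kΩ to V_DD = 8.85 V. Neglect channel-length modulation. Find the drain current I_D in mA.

V_GS = V_G = 2.19 V, so V_ov = 2.19 − 1.16 = 1.03 V.
Assume saturation: I_D = ½ k_n V_ov² = 0.5 × 6.99 × 1.03² = 3.71 mA, giving V_DS = V_DD − I_D R_D = 8.85 − 3.71 × 1.58 = 2.99 V.
V_DS = 2.99 V ≥ V_ov = 1.03 V, confirming saturation.

I_D = 3.71 mA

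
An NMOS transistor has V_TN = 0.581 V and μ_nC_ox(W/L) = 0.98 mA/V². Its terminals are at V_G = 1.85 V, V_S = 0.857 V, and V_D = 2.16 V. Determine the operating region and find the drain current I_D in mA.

Saturation; I_D = 0.0832 mA

V_GS = V_G − V_S = 1.85 − 0.857 = 0.993 V; V_DS = V_D − V_S = 2.16 − 0.857 = 1.3 V.
V_ov = V_GS − V_TN = 0.993 − 0.581 = 0.412 V.
Since V_DS = 1.3 V ≥ V_ov = 0.412 V, the device is in saturation.
I_D = ½ k_n V_ov² = 0.5 × 0.98 × 0.412² = 0.0832 mA.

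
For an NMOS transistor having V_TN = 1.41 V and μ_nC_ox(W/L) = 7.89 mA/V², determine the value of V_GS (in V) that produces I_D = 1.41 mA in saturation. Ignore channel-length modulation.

V_GS = 2.01 V

In saturation I_D = ½ k_n (V_GS − V_TN)², so V_GS − V_TN = √(2 I_D / k_n) = √(2 × 1.41 / 7.89) = 0.598 V.
V_GS = 1.41 + 0.598 = 2.01 V.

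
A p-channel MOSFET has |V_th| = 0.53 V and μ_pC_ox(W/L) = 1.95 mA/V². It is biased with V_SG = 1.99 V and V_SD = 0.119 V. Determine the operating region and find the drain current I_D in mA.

Triode; I_D = 0.325 mA

V_ov = V_SG − |V_th| = 1.99 − 0.53 = 1.46 V.
Since V_SD = 0.119 V < V_ov = 1.46 V, the device is in the triode region.
I_D = k_p [V_ov · V_SD − ½ V_SD²] = 1.95 × [1.46 × 0.119 − 0.5 × 0.119²] = 0.325 mA.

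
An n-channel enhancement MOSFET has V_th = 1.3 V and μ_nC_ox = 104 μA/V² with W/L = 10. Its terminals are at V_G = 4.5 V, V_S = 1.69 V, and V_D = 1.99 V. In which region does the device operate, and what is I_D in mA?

Triode; I_D = 0.424 mA

V_GS = V_G − V_S = 4.5 − 1.69 = 2.81 V; V_DS = V_D − V_S = 1.99 − 1.69 = 0.3 V.
k_n = μ_nC_ox · (W/L) = 1.04 mA/V².
V_ov = V_GS − V_th = 2.81 − 1.3 = 1.51 V.
Since V_DS = 0.3 V < V_ov = 1.51 V, the device is in the triode region.
I_D = k_n [V_ov · V_DS − ½ V_DS²] = 1.04 × [1.51 × 0.3 − 0.5 × 0.3²] = 0.424 mA.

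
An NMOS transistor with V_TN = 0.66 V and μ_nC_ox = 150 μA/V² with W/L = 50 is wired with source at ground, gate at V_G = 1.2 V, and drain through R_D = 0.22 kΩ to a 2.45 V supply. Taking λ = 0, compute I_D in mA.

V_GS = V_G = 1.2 V, so V_ov = 1.2 − 0.66 = 0.54 V.
k_n = μ_nC_ox · (W/L) = 7.5 mA/V².
Assume saturation: I_D = ½ k_n V_ov² = 0.5 × 7.5 × 0.54² = 1.09 mA, giving V_DS = V_DD − I_D R_D = 2.45 − 1.09 × 0.22 = 2.21 V.
V_DS = 2.21 V ≥ V_ov = 0.54 V, confirming saturation.

I_D = 1.09 mA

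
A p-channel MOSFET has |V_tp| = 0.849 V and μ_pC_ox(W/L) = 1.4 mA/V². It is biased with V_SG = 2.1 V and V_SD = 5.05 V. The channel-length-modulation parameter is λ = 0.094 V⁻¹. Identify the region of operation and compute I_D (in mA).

Saturation; I_D = 1.62 mA

V_ov = V_SG − |V_tp| = 2.1 − 0.849 = 1.25 V.
Since V_SD = 5.05 V ≥ V_ov = 1.25 V, the device is in saturation.
I_D = ½ k_p V_ov² (1 + λ V_SD) = 0.5 × 1.4 × 1.25² × (1 + 0.094 × 5.05) = 1.62 mA.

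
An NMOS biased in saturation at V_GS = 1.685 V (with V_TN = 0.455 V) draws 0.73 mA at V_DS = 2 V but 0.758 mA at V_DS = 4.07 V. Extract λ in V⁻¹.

With V_GS fixed, I_D ∝ (1 + λ V_DS) in saturation, so I_D2/I_D1 = (1 + λ V_DS2)/(1 + λ V_DS1).
0.758/0.73 = 1.038 = (1 + 4.07 λ)/(1 + 2 λ).
Solving: λ (I_D1 V_DS2 − I_D2 V_DS1) = I_D2 − I_D1, so λ = (0.758 − 0.73) / (0.73 × 4.07 − 0.758 × 2) = 0.028 / 1.46 = 0.0192 V⁻¹.

λ = 0.0192 V⁻¹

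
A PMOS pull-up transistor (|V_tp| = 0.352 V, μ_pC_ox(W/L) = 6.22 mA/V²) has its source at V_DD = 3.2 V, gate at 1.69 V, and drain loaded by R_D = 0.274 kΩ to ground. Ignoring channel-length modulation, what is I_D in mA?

I_D = 4.17 mA

V_SG = V_DD − V_G = 3.2 − 1.69 = 1.51 V, so V_ov = 1.51 − 0.352 = 1.16 V.
Assume saturation: I_D = ½ k_p V_ov² = 0.5 × 6.22 × 1.16² = 4.17 mA, giving V_SD = V_DD − I_D R_D = 3.2 − 4.17 × 0.274 = 2.06 V.
V_SD = 2.06 V ≥ V_ov = 1.16 V, confirming saturation.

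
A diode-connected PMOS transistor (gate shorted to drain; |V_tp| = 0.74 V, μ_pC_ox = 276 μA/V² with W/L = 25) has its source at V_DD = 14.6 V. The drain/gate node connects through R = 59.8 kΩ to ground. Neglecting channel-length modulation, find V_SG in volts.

With gate tied to drain, V_SG = V_SD ≥ V_SG − |V_tp|, so the device is in saturation.
k_p = μ_pC_ox · (W/L) = 6.9 mA/V².
KCL at the drain: ½ k_p (V_SG − |V_tp|)² = (V_DD − V_SG)/R.
Let x = V_SG − 0.74. Then 206 x² + x − 13.86 = 0, giving x = 0.257 V (positive root), so V_SG = 0.997 V.
I_D = (V_DD − V_SG)/R = (14.6 − 0.997) / 59.8 = 0.227 mA.

V_SG = 0.997 V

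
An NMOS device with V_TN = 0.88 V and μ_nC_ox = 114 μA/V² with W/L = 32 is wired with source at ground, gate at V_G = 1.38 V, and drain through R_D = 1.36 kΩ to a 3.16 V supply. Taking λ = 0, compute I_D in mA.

V_GS = V_G = 1.38 V, so V_ov = 1.38 − 0.88 = 0.5 V.
k_n = μ_nC_ox · (W/L) = 3.648 mA/V².
Assume saturation: I_D = ½ k_n V_ov² = 0.5 × 3.648 × 0.5² = 0.456 mA, giving V_DS = V_DD − I_D R_D = 3.16 − 0.456 × 1.36 = 2.54 V.
V_DS = 2.54 V ≥ V_ov = 0.5 V, confirming saturation.

I_D = 0.456 mA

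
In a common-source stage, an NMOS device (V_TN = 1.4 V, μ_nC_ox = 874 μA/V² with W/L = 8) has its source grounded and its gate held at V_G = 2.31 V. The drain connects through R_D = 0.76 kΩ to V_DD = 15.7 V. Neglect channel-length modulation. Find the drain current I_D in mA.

V_GS = V_G = 2.31 V, so V_ov = 2.31 − 1.4 = 0.91 V.
k_n = μ_nC_ox · (W/L) = 6.992 mA/V².
Assume saturation: I_D = ½ k_n V_ov² = 0.5 × 6.992 × 0.91² = 2.9 mA, giving V_DS = V_DD − I_D R_D = 15.7 − 2.9 × 0.76 = 13.5 V.
V_DS = 13.5 V ≥ V_ov = 0.91 V, confirming saturation.

I_D = 2.90 mA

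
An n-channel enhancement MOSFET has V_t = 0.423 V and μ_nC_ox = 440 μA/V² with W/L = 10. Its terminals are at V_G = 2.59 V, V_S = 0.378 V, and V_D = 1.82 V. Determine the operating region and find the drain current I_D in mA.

Triode; I_D = 6.78 mA

V_GS = V_G − V_S = 2.59 − 0.378 = 2.21 V; V_DS = V_D − V_S = 1.82 − 0.378 = 1.44 V.
k_n = μ_nC_ox · (W/L) = 4.4 mA/V².
V_ov = V_GS − V_t = 2.21 − 0.423 = 1.79 V.
Since V_DS = 1.44 V < V_ov = 1.79 V, the device is in the triode region.
I_D = k_n [V_ov · V_DS − ½ V_DS²] = 4.4 × [1.79 × 1.44 − 0.5 × 1.44²] = 6.78 mA.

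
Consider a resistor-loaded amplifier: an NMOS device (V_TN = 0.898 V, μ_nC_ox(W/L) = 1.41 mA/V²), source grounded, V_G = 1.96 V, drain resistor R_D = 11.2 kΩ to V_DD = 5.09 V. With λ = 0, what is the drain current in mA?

V_GS = V_G = 1.96 V, so V_ov = 1.96 − 0.898 = 1.06 V.
Assume saturation: I_D = ½ k_n V_ov² = 0.5 × 1.41 × 1.06² = 0.795 mA, giving V_DS = V_DD − I_D R_D = 5.09 − 0.795 × 11.2 = -3.82 V.
But -3.82 V < V_ov = 1.06 V, so the device is actually in triode.
In triode I_D = k_n[V_ov V_DS − ½ V_DS²] and I_D = (V_DD − V_DS)/R_D. Equating: 7.9 V_DS² − 17.77 V_DS + 5.09 = 0, giving V_DS = 0.337 V (the root below V_ov).
I_D = (5.09 − 0.337) / 11.2 = 0.424 mA.

I_D = 0.424 mA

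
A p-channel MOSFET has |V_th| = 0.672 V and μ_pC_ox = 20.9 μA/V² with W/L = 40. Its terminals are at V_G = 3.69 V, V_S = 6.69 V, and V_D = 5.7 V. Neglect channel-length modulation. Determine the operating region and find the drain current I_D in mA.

Triode; I_D = 1.52 mA

V_SG = V_S − V_G = 6.69 − 3.69 = 3 V; V_SD = V_S − V_D = 6.69 − 5.7 = 0.99 V.
k_p = μ_pC_ox · (W/L) = 0.836 mA/V².
V_ov = V_SG − |V_th| = 3 − 0.672 = 2.33 V.
Since V_SD = 0.99 V < V_ov = 2.33 V, the device is in the triode region.
I_D = k_p [V_ov · V_SD − ½ V_SD²] = 0.836 × [2.33 × 0.99 − 0.5 × 0.99²] = 1.52 mA.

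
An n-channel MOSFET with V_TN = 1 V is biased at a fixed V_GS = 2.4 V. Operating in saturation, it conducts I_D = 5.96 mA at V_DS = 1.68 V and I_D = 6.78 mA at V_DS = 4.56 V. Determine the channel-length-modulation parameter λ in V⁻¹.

With V_GS fixed, I_D ∝ (1 + λ V_DS) in saturation, so I_D2/I_D1 = (1 + λ V_DS2)/(1 + λ V_DS1).
6.78/5.96 = 1.138 = (1 + 4.56 λ)/(1 + 1.68 λ).
Solving: λ (I_D1 V_DS2 − I_D2 V_DS1) = I_D2 − I_D1, so λ = (6.78 − 5.96) / (5.96 × 4.56 − 6.78 × 1.68) = 0.82 / 15.8 = 0.0519 V⁻¹.

λ = 0.0519 V⁻¹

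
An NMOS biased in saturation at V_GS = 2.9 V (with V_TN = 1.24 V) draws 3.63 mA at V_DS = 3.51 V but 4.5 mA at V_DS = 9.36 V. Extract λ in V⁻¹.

With V_GS fixed, I_D ∝ (1 + λ V_DS) in saturation, so I_D2/I_D1 = (1 + λ V_DS2)/(1 + λ V_DS1).
4.5/3.63 = 1.24 = (1 + 9.36 λ)/(1 + 3.51 λ).
Solving: λ (I_D1 V_DS2 − I_D2 V_DS1) = I_D2 − I_D1, so λ = (4.5 − 3.63) / (3.63 × 9.36 − 4.5 × 3.51) = 0.87 / 18.2 = 0.0479 V⁻¹.

λ = 0.0479 V⁻¹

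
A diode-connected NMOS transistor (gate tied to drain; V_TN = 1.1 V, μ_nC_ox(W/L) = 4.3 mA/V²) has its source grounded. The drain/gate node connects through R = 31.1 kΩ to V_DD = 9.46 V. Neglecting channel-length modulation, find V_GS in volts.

V_GS = 1.45 V

With gate tied to drain, V_GS = V_DS ≥ V_GS − V_TN, so the device is in saturation.
KCL at the drain: ½ k_n (V_GS − V_TN)² = (V_DD − V_GS)/R.
Let x = V_GS − 1.1. Then 66.9 x² + x − 8.36 = 0, giving x = 0.346 V (positive root), so V_GS = 1.45 V.
I_D = (V_DD − V_GS)/R = (9.46 − 1.45) / 31.1 = 0.258 mA.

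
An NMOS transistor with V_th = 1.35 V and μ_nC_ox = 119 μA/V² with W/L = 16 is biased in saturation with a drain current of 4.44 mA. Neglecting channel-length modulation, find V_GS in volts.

V_GS = 3.51 V

k_n = μ_nC_ox · (W/L) = 1.904 mA/V².
In saturation I_D = ½ k_n (V_GS − V_th)², so V_GS − V_th = √(2 I_D / k_n) = √(2 × 4.44 / 1.904) = 2.16 V.
V_GS = 1.35 + 2.16 = 3.51 V.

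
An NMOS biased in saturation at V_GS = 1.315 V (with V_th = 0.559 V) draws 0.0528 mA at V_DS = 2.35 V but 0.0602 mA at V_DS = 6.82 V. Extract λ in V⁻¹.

λ = 0.0338 V⁻¹

With V_GS fixed, I_D ∝ (1 + λ V_DS) in saturation, so I_D2/I_D1 = (1 + λ V_DS2)/(1 + λ V_DS1).
0.0602/0.0528 = 1.14 = (1 + 6.82 λ)/(1 + 2.35 λ).
Solving: λ (I_D1 V_DS2 − I_D2 V_DS1) = I_D2 − I_D1, so λ = (0.0602 − 0.0528) / (0.0528 × 6.82 − 0.0602 × 2.35) = 0.0074 / 0.219 = 0.0338 V⁻¹.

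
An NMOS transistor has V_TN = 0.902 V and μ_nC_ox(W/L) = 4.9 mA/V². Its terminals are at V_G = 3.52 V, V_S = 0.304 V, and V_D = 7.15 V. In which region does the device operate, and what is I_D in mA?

Saturation; I_D = 13.1 mA

V_GS = V_G − V_S = 3.52 − 0.304 = 3.22 V; V_DS = V_D − V_S = 7.15 − 0.304 = 6.85 V.
V_ov = V_GS − V_TN = 3.22 − 0.902 = 2.31 V.
Since V_DS = 6.85 V ≥ V_ov = 2.31 V, the device is in saturation.
I_D = ½ k_n V_ov² = 0.5 × 4.9 × 2.31² = 13.1 mA.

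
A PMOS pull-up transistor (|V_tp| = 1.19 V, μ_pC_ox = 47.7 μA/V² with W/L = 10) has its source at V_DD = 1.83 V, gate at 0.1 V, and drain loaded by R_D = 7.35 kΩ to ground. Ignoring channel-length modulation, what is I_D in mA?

I_D = 0.0695 mA

V_SG = V_DD − V_G = 1.83 − 0.1 = 1.73 V, so V_ov = 1.73 − 1.19 = 0.54 V.
k_p = μ_pC_ox · (W/L) = 0.477 mA/V².
Assume saturation: I_D = ½ k_p V_ov² = 0.5 × 0.477 × 0.54² = 0.0695 mA, giving V_SD = V_DD − I_D R_D = 1.83 − 0.0695 × 7.35 = 1.32 V.
V_SD = 1.32 V ≥ V_ov = 0.54 V, confirming saturation.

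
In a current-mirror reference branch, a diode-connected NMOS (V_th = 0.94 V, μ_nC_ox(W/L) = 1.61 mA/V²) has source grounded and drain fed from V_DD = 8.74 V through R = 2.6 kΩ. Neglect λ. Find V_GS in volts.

With gate tied to drain, V_GS = V_DS ≥ V_GS − V_th, so the device is in saturation.
KCL at the drain: ½ k_n (V_GS − V_th)² = (V_DD − V_GS)/R.
Let x = V_GS − 0.94. Then 2.09 x² + x − 7.8 = 0, giving x = 1.71 V (positive root), so V_GS = 2.65 V.
I_D = (V_DD − V_GS)/R = (8.74 − 2.65) / 2.6 = 2.34 mA.

V_GS = 2.65 V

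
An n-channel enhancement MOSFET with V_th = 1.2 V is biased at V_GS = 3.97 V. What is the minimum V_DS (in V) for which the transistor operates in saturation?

The boundary between triode and saturation is V_DS = V_GS − V_th = V_ov.
V_ov = 3.97 − 1.2 = 2.77 V.

V_DS,sat = 2.77 V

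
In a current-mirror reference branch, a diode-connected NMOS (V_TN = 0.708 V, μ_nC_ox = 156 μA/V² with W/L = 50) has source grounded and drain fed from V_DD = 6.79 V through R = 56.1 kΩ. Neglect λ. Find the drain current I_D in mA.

With gate tied to drain, V_GS = V_DS ≥ V_GS − V_TN, so the device is in saturation.
k_n = μ_nC_ox · (W/L) = 7.8 mA/V².
KCL at the drain: ½ k_n (V_GS − V_TN)² = (V_DD − V_GS)/R.
Let x = V_GS − 0.708. Then 219 x² + x − 6.082 = 0, giving x = 0.164 V (positive root), so V_GS = 0.872 V.
I_D = (V_DD − V_GS)/R = (6.79 − 0.872) / 56.1 = 0.105 mA.

I_D = 0.105 mA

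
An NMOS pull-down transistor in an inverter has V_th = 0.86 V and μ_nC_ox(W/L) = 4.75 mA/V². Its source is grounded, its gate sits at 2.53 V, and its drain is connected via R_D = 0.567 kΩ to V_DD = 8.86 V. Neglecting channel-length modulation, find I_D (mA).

V_GS = V_G = 2.53 V, so V_ov = 2.53 − 0.86 = 1.67 V.
Assume saturation: I_D = ½ k_n V_ov² = 0.5 × 4.75 × 1.67² = 6.62 mA, giving V_DS = V_DD − I_D R_D = 8.86 − 6.62 × 0.567 = 5.1 V.
V_DS = 5.1 V ≥ V_ov = 1.67 V, confirming saturation.

I_D = 6.62 mA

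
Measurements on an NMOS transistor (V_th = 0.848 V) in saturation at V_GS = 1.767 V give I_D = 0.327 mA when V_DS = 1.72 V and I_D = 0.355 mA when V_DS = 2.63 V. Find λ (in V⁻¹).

λ = 0.112 V⁻¹

With V_GS fixed, I_D ∝ (1 + λ V_DS) in saturation, so I_D2/I_D1 = (1 + λ V_DS2)/(1 + λ V_DS1).
0.355/0.327 = 1.086 = (1 + 2.63 λ)/(1 + 1.72 λ).
Solving: λ (I_D1 V_DS2 − I_D2 V_DS1) = I_D2 − I_D1, so λ = (0.355 − 0.327) / (0.327 × 2.63 − 0.355 × 1.72) = 0.028 / 0.249 = 0.112 V⁻¹.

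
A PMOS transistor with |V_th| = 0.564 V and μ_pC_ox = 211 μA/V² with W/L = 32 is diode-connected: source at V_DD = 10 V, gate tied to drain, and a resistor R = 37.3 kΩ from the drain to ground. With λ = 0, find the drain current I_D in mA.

I_D = 0.246 mA

With gate tied to drain, V_SG = V_SD ≥ V_SG − |V_th|, so the device is in saturation.
k_p = μ_pC_ox · (W/L) = 6.752 mA/V².
KCL at the drain: ½ k_p (V_SG − |V_th|)² = (V_DD − V_SG)/R.
Let x = V_SG − 0.564. Then 126 x² + x − 9.436 = 0, giving x = 0.27 V (positive root), so V_SG = 0.834 V.
I_D = (V_DD − V_SG)/R = (10 − 0.834) / 37.3 = 0.246 mA.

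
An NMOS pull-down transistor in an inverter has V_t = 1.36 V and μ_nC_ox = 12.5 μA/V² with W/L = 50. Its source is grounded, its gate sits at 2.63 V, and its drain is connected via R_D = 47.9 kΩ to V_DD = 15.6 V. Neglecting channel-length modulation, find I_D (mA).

V_GS = V_G = 2.63 V, so V_ov = 2.63 − 1.36 = 1.27 V.
k_n = μ_nC_ox · (W/L) = 0.625 mA/V².
Assume saturation: I_D = ½ k_n V_ov² = 0.5 × 0.625 × 1.27² = 0.504 mA, giving V_DS = V_DD − I_D R_D = 15.6 − 0.504 × 47.9 = -8.54 V.
But -8.54 V < V_ov = 1.27 V, so the device is actually in triode.
In triode I_D = k_n[V_ov V_DS − ½ V_DS²] and I_D = (V_DD − V_DS)/R_D. Equating: 15 V_DS² − 39.02 V_DS + 15.6 = 0, giving V_DS = 0.493 V (the root below V_ov).
I_D = (15.6 − 0.493) / 47.9 = 0.315 mA.

I_D = 0.315 mA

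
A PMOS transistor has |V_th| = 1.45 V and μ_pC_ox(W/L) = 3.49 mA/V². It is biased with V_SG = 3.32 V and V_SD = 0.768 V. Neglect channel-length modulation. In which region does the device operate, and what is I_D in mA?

V_ov = V_SG − |V_th| = 3.32 − 1.45 = 1.87 V.
Since V_SD = 0.768 V < V_ov = 1.87 V, the device is in the triode region.
I_D = k_p [V_ov · V_SD − ½ V_SD²] = 3.49 × [1.87 × 0.768 − 0.5 × 0.768²] = 3.98 mA.

Triode; I_D = 3.98 mA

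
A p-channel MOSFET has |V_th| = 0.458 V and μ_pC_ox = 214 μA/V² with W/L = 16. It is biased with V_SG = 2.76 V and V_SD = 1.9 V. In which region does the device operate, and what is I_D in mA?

k_p = μ_pC_ox · (W/L) = 3.424 mA/V².
V_ov = V_SG − |V_th| = 2.76 − 0.458 = 2.3 V.
Since V_SD = 1.9 V < V_ov = 2.3 V, the device is in the triode region.
I_D = k_p [V_ov · V_SD − ½ V_SD²] = 3.424 × [2.3 × 1.9 − 0.5 × 1.9²] = 8.8 mA.

Triode; I_D = 8.80 mA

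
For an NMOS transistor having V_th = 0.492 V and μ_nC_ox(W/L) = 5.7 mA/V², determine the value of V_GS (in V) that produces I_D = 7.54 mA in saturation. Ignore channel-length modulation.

V_GS = 2.12 V

In saturation I_D = ½ k_n (V_GS − V_th)², so V_GS − V_th = √(2 I_D / k_n) = √(2 × 7.54 / 5.7) = 1.63 V.
V_GS = 0.492 + 1.63 = 2.12 V.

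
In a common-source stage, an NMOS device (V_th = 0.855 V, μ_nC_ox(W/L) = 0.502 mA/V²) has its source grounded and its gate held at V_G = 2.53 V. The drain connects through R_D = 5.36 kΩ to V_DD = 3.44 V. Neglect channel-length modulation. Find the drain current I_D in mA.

I_D = 0.498 mA

V_GS = V_G = 2.53 V, so V_ov = 2.53 − 0.855 = 1.67 V.
Assume saturation: I_D = ½ k_n V_ov² = 0.5 × 0.502 × 1.67² = 0.704 mA, giving V_DS = V_DD − I_D R_D = 3.44 − 0.704 × 5.36 = -0.335 V.
But -0.335 V < V_ov = 1.67 V, so the device is actually in triode.
In triode I_D = k_n[V_ov V_DS − ½ V_DS²] and I_D = (V_DD − V_DS)/R_D. Equating: 1.35 V_DS² − 5.507 V_DS + 3.44 = 0, giving V_DS = 0.769 V (the root below V_ov).
I_D = (3.44 − 0.769) / 5.36 = 0.498 mA.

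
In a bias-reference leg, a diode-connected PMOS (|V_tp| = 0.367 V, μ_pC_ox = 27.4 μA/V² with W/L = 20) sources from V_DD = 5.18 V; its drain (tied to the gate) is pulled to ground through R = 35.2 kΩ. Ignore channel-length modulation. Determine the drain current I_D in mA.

With gate tied to drain, V_SG = V_SD ≥ V_SG − |V_tp|, so the device is in saturation.
k_p = μ_pC_ox · (W/L) = 0.548 mA/V².
KCL at the drain: ½ k_p (V_SG − |V_tp|)² = (V_DD − V_SG)/R.
Let x = V_SG − 0.367. Then 9.64 x² + x − 4.813 = 0, giving x = 0.656 V (positive root), so V_SG = 1.02 V.
I_D = (V_DD − V_SG)/R = (5.18 − 1.02) / 35.2 = 0.118 mA.

I_D = 0.118 mA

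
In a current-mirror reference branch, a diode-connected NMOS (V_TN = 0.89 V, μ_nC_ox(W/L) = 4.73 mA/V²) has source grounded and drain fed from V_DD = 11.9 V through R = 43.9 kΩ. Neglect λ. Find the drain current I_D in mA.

I_D = 0.243 mA

With gate tied to drain, V_GS = V_DS ≥ V_GS − V_TN, so the device is in saturation.
KCL at the drain: ½ k_n (V_GS − V_TN)² = (V_DD − V_GS)/R.
Let x = V_GS − 0.89. Then 104 x² + x − 11.01 = 0, giving x = 0.321 V (positive root), so V_GS = 1.21 V.
I_D = (V_DD − V_GS)/R = (11.9 − 1.21) / 43.9 = 0.243 mA.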